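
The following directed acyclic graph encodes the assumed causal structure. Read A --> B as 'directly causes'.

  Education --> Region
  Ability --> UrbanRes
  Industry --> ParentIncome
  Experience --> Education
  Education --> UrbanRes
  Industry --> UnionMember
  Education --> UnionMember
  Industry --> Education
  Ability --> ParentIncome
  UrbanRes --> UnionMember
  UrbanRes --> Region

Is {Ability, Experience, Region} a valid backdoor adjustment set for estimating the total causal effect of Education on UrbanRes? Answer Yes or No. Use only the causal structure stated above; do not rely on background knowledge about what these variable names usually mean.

No

Backdoor paths from Education to UrbanRes (paths whose first edge points into Education):
  P1: Education <- Industry -> ParentIncome <- Ability -> UrbanRes
  P2: Education <- Industry -> UnionMember <- UrbanRes
Condition 1 (no descendant of Education in the set): FAILS — Region is a descendant of Education.
Condition 2 (every backdoor path blocked by {Ability, Experience, Region}):
  P1: blocked at collider ParentIncome (neither it nor any descendant is in the conditioning set).
  P2: blocked at collider UnionMember (neither it nor any descendant is in the conditioning set).
{Ability, Experience, Region} does not satisfy the backdoor criterion.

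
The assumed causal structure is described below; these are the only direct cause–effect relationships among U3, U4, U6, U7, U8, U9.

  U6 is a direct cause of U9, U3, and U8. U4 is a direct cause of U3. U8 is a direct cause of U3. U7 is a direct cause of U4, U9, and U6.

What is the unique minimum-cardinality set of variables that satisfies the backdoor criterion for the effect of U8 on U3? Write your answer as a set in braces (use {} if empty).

Variables eligible for adjustment (non-descendants of U8, excluding U8 and U3): {U4, U6, U7, U9}.
Backdoor paths from U8 to U3:
  P1: U8 <- U6 <- U7 -> U4 -> U3
  P2: U8 <- U6 -> U9 <- U7 -> U4 -> U3
  P3: U8 <- U6 -> U3
The empty set is not sufficient: P1 (U8 <- U6 <- U7 -> U4 -> U3) has no collider blocking it and no conditioned non-collider, so it is open.
Try {U6}:
  P1: blocked at chain node U6 ∈ conditioning set.
  P2: blocked at fork node U6 ∈ conditioning set.
  P3: blocked at fork node U6 ∈ conditioning set.
{U6} contains no descendant of U8 and blocks every backdoor path.
No other singleton works — e.g. {U7} leaves P3 open — so {U6} is the unique smallest valid adjustment set.

{U6}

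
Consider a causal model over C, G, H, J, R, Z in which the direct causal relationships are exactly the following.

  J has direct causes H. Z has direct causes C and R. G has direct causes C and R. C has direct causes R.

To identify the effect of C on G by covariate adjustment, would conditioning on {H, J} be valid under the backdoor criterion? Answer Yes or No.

No

Backdoor paths from C to G (paths whose first edge points into C):
  P1: C <- R -> G
Condition 1 (no descendant of C in the set): holds — descendants of C are {G, Z}; none are in {H, J}.
Condition 2 (every backdoor path blocked by {H, J}):
  P1: open — no interior node is in the conditioning set.
{H, J} does not satisfy the backdoor criterion.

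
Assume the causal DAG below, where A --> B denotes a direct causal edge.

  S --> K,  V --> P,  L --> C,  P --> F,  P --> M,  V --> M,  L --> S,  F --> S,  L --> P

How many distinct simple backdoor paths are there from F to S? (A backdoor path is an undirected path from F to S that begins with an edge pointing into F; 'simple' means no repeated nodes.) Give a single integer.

A backdoor path from F to S is any simple undirected path whose first edge points into F (i.e. leaves F via a parent).
Parents of F: {P}.
Enumerating:
  P1: F <- P <- L -> S
That exhausts the simple backdoor paths. Count: 1.

1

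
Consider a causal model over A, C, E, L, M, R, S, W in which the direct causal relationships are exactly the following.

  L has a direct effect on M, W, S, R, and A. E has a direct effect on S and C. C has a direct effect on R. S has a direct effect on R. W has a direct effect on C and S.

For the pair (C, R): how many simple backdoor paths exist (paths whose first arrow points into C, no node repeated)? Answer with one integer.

7

A backdoor path from C to R is any simple undirected path whose first edge points into C (i.e. leaves C via a parent).
Parents of C: {E, W}.
Enumerating:
  P1: C <- W <- L -> S -> R
  P2: C <- W <- L -> R
  P3: C <- W -> S <- L -> R
  P4: C <- W -> S -> R
  P5: C <- E -> S <- L -> R
  P6: C <- E -> S <- W <- L -> R
  P7: C <- E -> S -> R
That exhausts the simple backdoor paths. Count: 7.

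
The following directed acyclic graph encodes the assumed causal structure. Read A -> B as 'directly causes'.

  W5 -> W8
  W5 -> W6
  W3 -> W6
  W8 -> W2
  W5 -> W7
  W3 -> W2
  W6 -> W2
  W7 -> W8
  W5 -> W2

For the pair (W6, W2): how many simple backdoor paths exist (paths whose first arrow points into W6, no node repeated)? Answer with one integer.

4

A backdoor path from W6 to W2 is any simple undirected path whose first edge points into W6 (i.e. leaves W6 via a parent).
Parents of W6: {W3, W5}.
Enumerating:
  P1: W6 <- W5 -> W7 -> W8 -> W2
  P2: W6 <- W5 -> W8 -> W2
  P3: W6 <- W5 -> W2
  P4: W6 <- W3 -> W2
That exhausts the simple backdoor paths. Count: 4.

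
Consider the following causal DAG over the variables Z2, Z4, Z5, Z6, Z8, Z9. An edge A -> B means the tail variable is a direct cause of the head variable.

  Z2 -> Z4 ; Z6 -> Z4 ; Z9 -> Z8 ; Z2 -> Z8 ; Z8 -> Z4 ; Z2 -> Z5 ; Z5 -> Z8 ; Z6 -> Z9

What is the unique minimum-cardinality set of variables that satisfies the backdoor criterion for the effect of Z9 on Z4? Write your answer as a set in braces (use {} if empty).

{Z6}

Variables eligible for adjustment (non-descendants of Z9, excluding Z9 and Z4): {Z2, Z5, Z6}.
Backdoor paths from Z9 to Z4:
  P1: Z9 <- Z6 -> Z4
The empty set is not sufficient: P1 (Z9 <- Z6 -> Z4) has no collider blocking it and no conditioned non-collider, so it is open.
Try {Z6}:
  P1: blocked at fork node Z6 ∈ conditioning set.
{Z6} contains no descendant of Z9 and blocks every backdoor path.
No other singleton works — e.g. {Z2} leaves P1 open — so {Z6} is the unique smallest valid adjustment set.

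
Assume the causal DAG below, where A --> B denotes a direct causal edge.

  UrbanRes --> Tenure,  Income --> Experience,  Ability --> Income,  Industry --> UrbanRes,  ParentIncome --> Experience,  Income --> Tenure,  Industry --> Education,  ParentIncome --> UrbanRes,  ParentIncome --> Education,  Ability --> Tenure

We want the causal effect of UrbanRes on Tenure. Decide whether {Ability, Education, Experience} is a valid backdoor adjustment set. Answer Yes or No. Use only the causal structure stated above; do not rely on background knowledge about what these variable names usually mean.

Backdoor paths from UrbanRes to Tenure (paths whose first edge points into UrbanRes):
  P1: UrbanRes <- Industry -> Education <- ParentIncome -> Experience <- Income <- Ability -> Tenure
  P2: UrbanRes <- Industry -> Education <- ParentIncome -> Experience <- Income -> Tenure
  P3: UrbanRes <- ParentIncome -> Experience <- Income <- Ability -> Tenure
  P4: UrbanRes <- ParentIncome -> Experience <- Income -> Tenure
Condition 1 (no descendant of UrbanRes in the set): holds — descendants of UrbanRes are {Tenure}; none are in {Ability, Education, Experience}.
Condition 2 (every backdoor path blocked by {Ability, Education, Experience}):
  P1: blocked at fork node Ability ∈ conditioning set.
  P2: open — collider(s) Education, Experience are conditioned on (or have a conditioned descendant) and no non-collider on the path is in the set.
  P3: blocked at fork node Ability ∈ conditioning set.
  P4: open — collider(s) Experience are conditioned on (or have a conditioned descendant) and no non-collider on the path is in the set.
{Ability, Education, Experience} does not satisfy the backdoor criterion.

No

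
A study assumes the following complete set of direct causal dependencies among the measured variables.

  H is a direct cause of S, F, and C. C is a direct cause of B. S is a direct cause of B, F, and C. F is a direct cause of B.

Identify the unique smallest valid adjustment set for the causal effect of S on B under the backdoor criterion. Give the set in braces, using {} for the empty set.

Variables eligible for adjustment (non-descendants of S, excluding S and B): {H}.
Backdoor paths from S to B:
  P1: S <- H -> C -> B
  P2: S <- H -> F -> B
The empty set is not sufficient: P1 (S <- H -> C -> B) has no collider blocking it and no conditioned non-collider, so it is open.
Try {H}:
  P1: blocked at fork node H ∈ conditioning set.
  P2: blocked at fork node H ∈ conditioning set.
{H} contains no descendant of S and blocks every backdoor path.
{H} is the unique smallest valid adjustment set.

{H}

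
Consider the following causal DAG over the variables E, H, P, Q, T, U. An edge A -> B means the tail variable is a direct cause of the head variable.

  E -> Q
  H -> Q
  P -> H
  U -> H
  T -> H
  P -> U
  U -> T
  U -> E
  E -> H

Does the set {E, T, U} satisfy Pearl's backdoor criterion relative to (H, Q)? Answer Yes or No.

Backdoor paths from H to Q (paths whose first edge points into H):
  P1: H <- P -> U -> E -> Q
  P2: H <- U -> E -> Q
  P3: H <- E -> Q
  P4: H <- T <- U -> E -> Q
Condition 1 (no descendant of H in the set): holds — descendants of H are {Q}; none are in {E, T, U}.
Condition 2 (every backdoor path blocked by {E, T, U}):
  P1: blocked at chain node U ∈ conditioning set.
  P2: blocked at fork node U ∈ conditioning set.
  P3: blocked at fork node E ∈ conditioning set.
  P4: blocked at chain node T ∈ conditioning set.
{E, T, U} satisfies the backdoor criterion.

Yes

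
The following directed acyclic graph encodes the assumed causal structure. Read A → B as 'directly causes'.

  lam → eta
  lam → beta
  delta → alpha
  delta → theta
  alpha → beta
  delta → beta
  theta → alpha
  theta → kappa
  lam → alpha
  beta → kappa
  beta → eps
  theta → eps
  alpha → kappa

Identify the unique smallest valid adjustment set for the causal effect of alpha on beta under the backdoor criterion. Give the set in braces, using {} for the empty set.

{delta, lam}

Variables eligible for adjustment (non-descendants of alpha, excluding alpha and beta): {delta, eta, lam, theta}.
Backdoor paths from alpha to beta:
  P1: alpha <- delta -> theta -> kappa <- beta
  P2: alpha <- delta -> theta -> eps <- beta
  P3: alpha <- delta -> beta
  P4: alpha <- lam -> beta
  P5: alpha <- theta <- delta -> beta
  P6: alpha <- theta -> kappa <- beta
  P7: alpha <- theta -> eps <- beta
The empty set is not sufficient: P3 (alpha <- delta -> beta) has no collider blocking it and no conditioned non-collider, so it is open.
Try {delta, lam}:
  P1: blocked at fork node delta ∈ conditioning set.
  P2: blocked at fork node delta ∈ conditioning set.
  P3: blocked at fork node delta ∈ conditioning set.
  P4: blocked at fork node lam ∈ conditioning set.
  P5: blocked at fork node delta ∈ conditioning set.
  P6: blocked at collider kappa (neither it nor any descendant is in the conditioning set).
  P7: blocked at collider eps (neither it nor any descendant is in the conditioning set).
{delta, lam} contains no descendant of alpha and blocks every backdoor path.
Every element of {delta, lam} is needed (dropping delta leaves P3 open; dropping lam leaves P4 open), so no proper subset is valid.
Among all size-2 subsets of the eligible variables, only {delta, lam} blocks every backdoor path, so it is the unique smallest valid adjustment set.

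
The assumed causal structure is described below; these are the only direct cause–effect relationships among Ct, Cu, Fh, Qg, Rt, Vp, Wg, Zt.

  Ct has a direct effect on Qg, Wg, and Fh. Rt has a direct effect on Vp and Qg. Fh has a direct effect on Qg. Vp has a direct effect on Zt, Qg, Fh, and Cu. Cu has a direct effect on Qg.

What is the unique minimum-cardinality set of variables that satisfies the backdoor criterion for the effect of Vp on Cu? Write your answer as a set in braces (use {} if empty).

{}

Variables eligible for adjustment (non-descendants of Vp, excluding Vp and Cu): {Ct, Rt, Wg}.
Backdoor paths from Vp to Cu:
  P1: Vp <- Rt -> Qg <- Cu
Each backdoor path contains an unconditioned collider, so every path is already blocked with the empty conditioning set:
  P1: blocked at collider Qg (neither it nor any descendant is in the conditioning set).
The empty set is therefore the unique smallest valid set.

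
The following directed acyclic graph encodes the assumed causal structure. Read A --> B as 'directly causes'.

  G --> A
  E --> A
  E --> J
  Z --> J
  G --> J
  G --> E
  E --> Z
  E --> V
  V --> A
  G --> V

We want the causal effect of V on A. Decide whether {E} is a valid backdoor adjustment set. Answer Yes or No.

Backdoor paths from V to A (paths whose first edge points into V):
  P1: V <- G -> E -> A
  P2: V <- G -> A
  P3: V <- G -> J <- E -> A
  P4: V <- G -> J <- Z <- E -> A
  P5: V <- E <- G -> A
  P6: V <- E -> A
  P7: V <- E -> Z -> J <- G -> A
  P8: V <- E -> J <- G -> A
Condition 1 (no descendant of V in the set): holds — descendants of V are {A}; none are in {E}.
Condition 2 (every backdoor path blocked by {E}):
  P1: blocked at chain node E ∈ conditioning set.
  P2: open — no interior node is in the conditioning set.
  P3: blocked at collider J (neither it nor any descendant is in the conditioning set).
  P4: blocked at collider J (neither it nor any descendant is in the conditioning set).
  P5: blocked at chain node E ∈ conditioning set.
  P6: blocked at fork node E ∈ conditioning set.
  P7: blocked at fork node E ∈ conditioning set.
  P8: blocked at fork node E ∈ conditioning set.
{E} does not satisfy the backdoor criterion.

No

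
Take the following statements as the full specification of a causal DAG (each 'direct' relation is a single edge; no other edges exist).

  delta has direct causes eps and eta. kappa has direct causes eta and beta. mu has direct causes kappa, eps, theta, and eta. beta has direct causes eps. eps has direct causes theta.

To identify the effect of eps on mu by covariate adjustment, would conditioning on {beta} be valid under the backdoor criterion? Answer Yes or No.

No

Backdoor paths from eps to mu (paths whose first edge points into eps):
  P1: eps <- theta -> mu
Condition 1 (no descendant of eps in the set): FAILS — beta is a descendant of eps.
Condition 2 (every backdoor path blocked by {beta}):
  P1: open — no interior node is in the conditioning set.
{beta} does not satisfy the backdoor criterion.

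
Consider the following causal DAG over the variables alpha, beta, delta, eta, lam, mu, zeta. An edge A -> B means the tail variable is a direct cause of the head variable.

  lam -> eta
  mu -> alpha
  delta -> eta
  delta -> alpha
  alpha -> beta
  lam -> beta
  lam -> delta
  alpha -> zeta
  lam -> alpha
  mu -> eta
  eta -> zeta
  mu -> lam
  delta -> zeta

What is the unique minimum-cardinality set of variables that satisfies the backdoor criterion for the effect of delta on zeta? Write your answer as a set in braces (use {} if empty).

{lam}

Variables eligible for adjustment (non-descendants of delta, excluding delta and zeta): {lam, mu}.
Backdoor paths from delta to zeta:
  P1: delta <- lam <- mu -> alpha -> zeta
  P2: delta <- lam <- mu -> eta -> zeta
  P3: delta <- lam -> alpha <- mu -> eta -> zeta
  P4: delta <- lam -> alpha -> zeta
  P5: delta <- lam -> eta <- mu -> alpha -> zeta
  P6: delta <- lam -> eta -> zeta
  P7: delta <- lam -> beta <- alpha <- mu -> eta -> zeta
  P8: delta <- lam -> beta <- alpha -> zeta
The empty set is not sufficient: P1 (delta <- lam <- mu -> alpha -> zeta) has no collider blocking it and no conditioned non-collider, so it is open.
Try {lam}:
  P1: blocked at chain node lam ∈ conditioning set.
  P2: blocked at chain node lam ∈ conditioning set.
  P3: blocked at fork node lam ∈ conditioning set.
  P4: blocked at fork node lam ∈ conditioning set.
  P5: blocked at fork node lam ∈ conditioning set.
  P6: blocked at fork node lam ∈ conditioning set.
  P7: blocked at fork node lam ∈ conditioning set.
  P8: blocked at fork node lam ∈ conditioning set.
{lam} contains no descendant of delta and blocks every backdoor path.
No other singleton works — e.g. {mu} leaves P4 open — so {lam} is the unique smallest valid adjustment set.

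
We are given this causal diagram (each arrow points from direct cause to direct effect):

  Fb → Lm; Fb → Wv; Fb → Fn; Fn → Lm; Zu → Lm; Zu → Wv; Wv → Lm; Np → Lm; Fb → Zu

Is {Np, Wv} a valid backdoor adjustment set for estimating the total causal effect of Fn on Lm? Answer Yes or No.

No

Backdoor paths from Fn to Lm (paths whose first edge points into Fn):
  P1: Fn <- Fb -> Zu -> Wv -> Lm
  P2: Fn <- Fb -> Zu -> Lm
  P3: Fn <- Fb -> Wv <- Zu -> Lm
  P4: Fn <- Fb -> Wv -> Lm
  P5: Fn <- Fb -> Lm
Condition 1 (no descendant of Fn in the set): holds — descendants of Fn are {Lm}; none are in {Np, Wv}.
Condition 2 (every backdoor path blocked by {Np, Wv}):
  P1: blocked at chain node Wv ∈ conditioning set.
  P2: open — no interior node is in the conditioning set.
  P3: open — collider(s) Wv are conditioned on (or have a conditioned descendant) and no non-collider on the path is in the set.
  P4: blocked at chain node Wv ∈ conditioning set.
  P5: open — no interior node is in the conditioning set.
{Np, Wv} does not satisfy the backdoor criterion.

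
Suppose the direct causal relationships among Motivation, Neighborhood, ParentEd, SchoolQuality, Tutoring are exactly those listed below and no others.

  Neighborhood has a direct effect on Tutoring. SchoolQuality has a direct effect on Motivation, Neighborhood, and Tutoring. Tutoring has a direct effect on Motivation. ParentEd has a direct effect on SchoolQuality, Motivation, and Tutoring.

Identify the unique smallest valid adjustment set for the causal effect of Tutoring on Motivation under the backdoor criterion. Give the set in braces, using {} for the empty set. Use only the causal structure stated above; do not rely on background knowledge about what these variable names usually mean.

{ParentEd, SchoolQuality}

Variables eligible for adjustment (non-descendants of Tutoring, excluding Tutoring and Motivation): {Neighborhood, ParentEd, SchoolQuality}.
Backdoor paths from Tutoring to Motivation:
  P1: Tutoring <- ParentEd -> SchoolQuality -> Motivation
  P2: Tutoring <- ParentEd -> Motivation
  P3: Tutoring <- SchoolQuality <- ParentEd -> Motivation
  P4: Tutoring <- SchoolQuality -> Motivation
  P5: Tutoring <- Neighborhood <- SchoolQuality <- ParentEd -> Motivation
  P6: Tutoring <- Neighborhood <- SchoolQuality -> Motivation
The empty set is not sufficient: P1 (Tutoring <- ParentEd -> SchoolQuality -> Motivation) has no collider blocking it and no conditioned non-collider, so it is open.
Try {ParentEd, SchoolQuality}:
  P1: blocked at fork node ParentEd ∈ conditioning set.
  P2: blocked at fork node ParentEd ∈ conditioning set.
  P3: blocked at chain node SchoolQuality ∈ conditioning set.
  P4: blocked at fork node SchoolQuality ∈ conditioning set.
  P5: blocked at chain node SchoolQuality ∈ conditioning set.
  P6: blocked at fork node SchoolQuality ∈ conditioning set.
{ParentEd, SchoolQuality} contains no descendant of Tutoring and blocks every backdoor path.
Every element of {ParentEd, SchoolQuality} is needed (dropping ParentEd leaves P2 open; dropping SchoolQuality leaves P4 open), so no proper subset is valid.
Among all size-2 subsets of the eligible variables, only {ParentEd, SchoolQuality} blocks every backdoor path, so it is the unique smallest valid adjustment set.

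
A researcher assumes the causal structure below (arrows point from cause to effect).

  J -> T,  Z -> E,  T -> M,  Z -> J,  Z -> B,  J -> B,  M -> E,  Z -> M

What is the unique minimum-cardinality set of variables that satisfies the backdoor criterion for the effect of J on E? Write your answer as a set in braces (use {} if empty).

Variables eligible for adjustment (non-descendants of J, excluding J and E): {Z}.
Backdoor paths from J to E:
  P1: J <- Z -> M -> E
  P2: J <- Z -> E
The empty set is not sufficient: P1 (J <- Z -> M -> E) has no collider blocking it and no conditioned non-collider, so it is open.
Try {Z}:
  P1: blocked at fork node Z ∈ conditioning set.
  P2: blocked at fork node Z ∈ conditioning set.
{Z} contains no descendant of J and blocks every backdoor path.
{Z} is the unique smallest valid adjustment set.

{Z}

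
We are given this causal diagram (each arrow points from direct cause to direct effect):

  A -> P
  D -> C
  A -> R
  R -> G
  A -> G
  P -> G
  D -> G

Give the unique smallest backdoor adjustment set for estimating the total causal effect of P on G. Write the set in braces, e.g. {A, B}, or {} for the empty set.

{A}

Variables eligible for adjustment (non-descendants of P, excluding P and G): {A, C, D, R}.
Backdoor paths from P to G:
  P1: P <- A -> R -> G
  P2: P <- A -> G
The empty set is not sufficient: P1 (P <- A -> R -> G) has no collider blocking it and no conditioned non-collider, so it is open.
Try {A}:
  P1: blocked at fork node A ∈ conditioning set.
  P2: blocked at fork node A ∈ conditioning set.
{A} contains no descendant of P and blocks every backdoor path.
No other singleton works — e.g. {D} leaves P1 open — so {A} is the unique smallest valid adjustment set.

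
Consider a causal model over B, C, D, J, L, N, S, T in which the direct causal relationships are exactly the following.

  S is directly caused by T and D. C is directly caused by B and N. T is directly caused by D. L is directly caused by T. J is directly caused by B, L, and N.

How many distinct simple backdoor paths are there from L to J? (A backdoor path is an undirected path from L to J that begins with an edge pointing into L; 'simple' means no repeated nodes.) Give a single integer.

0

A backdoor path from L to J is any simple undirected path whose first edge points into L (i.e. leaves L via a parent).
Parents of L: {T}.
No simple path from any parent of L reaches J without revisiting L, so there are no backdoor paths.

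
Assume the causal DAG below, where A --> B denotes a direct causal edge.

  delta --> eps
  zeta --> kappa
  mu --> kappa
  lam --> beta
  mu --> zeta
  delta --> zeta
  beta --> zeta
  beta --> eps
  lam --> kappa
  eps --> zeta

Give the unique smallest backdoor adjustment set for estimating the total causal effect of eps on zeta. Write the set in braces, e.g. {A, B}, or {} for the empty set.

{beta, delta}

Variables eligible for adjustment (non-descendants of eps, excluding eps and zeta): {beta, delta, lam, mu}.
Backdoor paths from eps to zeta:
  P1: eps <- delta -> zeta
  P2: eps <- beta <- lam -> kappa <- mu -> zeta
  P3: eps <- beta <- lam -> kappa <- zeta
  P4: eps <- beta -> zeta
The empty set is not sufficient: P1 (eps <- delta -> zeta) has no collider blocking it and no conditioned non-collider, so it is open.
Try {beta, delta}:
  P1: blocked at fork node delta ∈ conditioning set.
  P2: blocked at chain node beta ∈ conditioning set.
  P3: blocked at chain node beta ∈ conditioning set.
  P4: blocked at fork node beta ∈ conditioning set.
{beta, delta} contains no descendant of eps and blocks every backdoor path.
Every element of {beta, delta} is needed (dropping beta leaves P4 open; dropping delta leaves P1 open), so no proper subset is valid.
Among all size-2 subsets of the eligible variables, only {beta, delta} blocks every backdoor path, so it is the unique smallest valid adjustment set.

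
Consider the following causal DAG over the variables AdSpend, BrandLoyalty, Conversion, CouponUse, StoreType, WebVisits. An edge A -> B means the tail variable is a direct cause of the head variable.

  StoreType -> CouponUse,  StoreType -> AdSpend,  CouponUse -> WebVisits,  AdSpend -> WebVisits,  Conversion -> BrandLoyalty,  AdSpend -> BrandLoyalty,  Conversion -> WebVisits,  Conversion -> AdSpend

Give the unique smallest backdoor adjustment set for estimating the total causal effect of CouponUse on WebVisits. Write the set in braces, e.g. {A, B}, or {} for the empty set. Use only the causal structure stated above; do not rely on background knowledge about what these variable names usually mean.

Variables eligible for adjustment (non-descendants of CouponUse, excluding CouponUse and WebVisits): {AdSpend, BrandLoyalty, Conversion, StoreType}.
Backdoor paths from CouponUse to WebVisits:
  P1: CouponUse <- StoreType -> AdSpend <- Conversion -> WebVisits
  P2: CouponUse <- StoreType -> AdSpend -> BrandLoyalty <- Conversion -> WebVisits
  P3: CouponUse <- StoreType -> AdSpend -> WebVisits
The empty set is not sufficient: P3 (CouponUse <- StoreType -> AdSpend -> WebVisits) has no collider blocking it and no conditioned non-collider, so it is open.
Try {StoreType}:
  P1: blocked at fork node StoreType ∈ conditioning set.
  P2: blocked at fork node StoreType ∈ conditioning set.
  P3: blocked at fork node StoreType ∈ conditioning set.
{StoreType} contains no descendant of CouponUse and blocks every backdoor path.
No other singleton works — e.g. {Conversion} leaves P3 open — so {StoreType} is the unique smallest valid adjustment set.

{StoreType}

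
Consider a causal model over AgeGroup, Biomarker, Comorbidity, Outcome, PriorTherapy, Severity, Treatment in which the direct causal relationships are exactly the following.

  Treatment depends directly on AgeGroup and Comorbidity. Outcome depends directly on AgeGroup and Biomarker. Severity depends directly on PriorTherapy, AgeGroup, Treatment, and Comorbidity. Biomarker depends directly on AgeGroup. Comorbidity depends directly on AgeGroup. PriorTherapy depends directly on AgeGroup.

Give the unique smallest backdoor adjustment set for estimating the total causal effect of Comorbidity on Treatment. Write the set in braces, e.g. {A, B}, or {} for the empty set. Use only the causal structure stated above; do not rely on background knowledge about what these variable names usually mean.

Variables eligible for adjustment (non-descendants of Comorbidity, excluding Comorbidity and Treatment): {AgeGroup, Biomarker, Outcome, PriorTherapy}.
Backdoor paths from Comorbidity to Treatment:
  P1: Comorbidity <- AgeGroup -> Treatment
  P2: Comorbidity <- AgeGroup -> PriorTherapy -> Severity <- Treatment
  P3: Comorbidity <- AgeGroup -> Severity <- Treatment
The empty set is not sufficient: P1 (Comorbidity <- AgeGroup -> Treatment) has no collider blocking it and no conditioned non-collider, so it is open.
Try {AgeGroup}:
  P1: blocked at fork node AgeGroup ∈ conditioning set.
  P2: blocked at fork node AgeGroup ∈ conditioning set.
  P3: blocked at fork node AgeGroup ∈ conditioning set.
{AgeGroup} contains no descendant of Comorbidity and blocks every backdoor path.
No other singleton works — e.g. {Biomarker} leaves P1 open — so {AgeGroup} is the unique smallest valid adjustment set.

{AgeGroup}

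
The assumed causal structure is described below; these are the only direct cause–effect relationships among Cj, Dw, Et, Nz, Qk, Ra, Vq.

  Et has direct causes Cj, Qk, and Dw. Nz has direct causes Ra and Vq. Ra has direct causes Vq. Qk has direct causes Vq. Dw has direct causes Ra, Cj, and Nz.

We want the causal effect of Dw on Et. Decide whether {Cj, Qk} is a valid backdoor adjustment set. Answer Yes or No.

Backdoor paths from Dw to Et (paths whose first edge points into Dw):
  P1: Dw <- Cj -> Et
  P2: Dw <- Ra <- Vq -> Qk -> Et
  P3: Dw <- Ra -> Nz <- Vq -> Qk -> Et
  P4: Dw <- Nz <- Vq -> Qk -> Et
  P5: Dw <- Nz <- Ra <- Vq -> Qk -> Et
Condition 1 (no descendant of Dw in the set): holds — descendants of Dw are {Et}; none are in {Cj, Qk}.
Condition 2 (every backdoor path blocked by {Cj, Qk}):
  P1: blocked at fork node Cj ∈ conditioning set.
  P2: blocked at chain node Qk ∈ conditioning set.
  P3: blocked at collider Nz (neither it nor any descendant is in the conditioning set).
  P4: blocked at chain node Qk ∈ conditioning set.
  P5: blocked at chain node Qk ∈ conditioning set.
{Cj, Qk} satisfies the backdoor criterion.

Yes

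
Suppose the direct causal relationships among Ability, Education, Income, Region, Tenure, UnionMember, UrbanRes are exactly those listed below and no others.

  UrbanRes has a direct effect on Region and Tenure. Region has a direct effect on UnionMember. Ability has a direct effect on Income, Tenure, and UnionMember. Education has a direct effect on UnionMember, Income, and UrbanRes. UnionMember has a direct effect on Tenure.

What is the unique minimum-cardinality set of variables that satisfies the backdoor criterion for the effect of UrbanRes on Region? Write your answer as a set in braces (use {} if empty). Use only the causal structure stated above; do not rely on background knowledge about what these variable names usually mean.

{}

Variables eligible for adjustment (non-descendants of UrbanRes, excluding UrbanRes and Region): {Ability, Education, Income}.
Backdoor paths from UrbanRes to Region:
  P1: UrbanRes <- Education -> UnionMember <- Region
  P2: UrbanRes <- Education -> Income <- Ability -> UnionMember <- Region
  P3: UrbanRes <- Education -> Income <- Ability -> Tenure <- UnionMember <- Region
Each backdoor path contains an unconditioned collider, so every path is already blocked with the empty conditioning set:
  P1: blocked at collider UnionMember (neither it nor any descendant is in the conditioning set).
  P2: blocked at collider Income (neither it nor any descendant is in the conditioning set).
  P3: blocked at collider Income (neither it nor any descendant is in the conditioning set).
The empty set is therefore the unique smallest valid set.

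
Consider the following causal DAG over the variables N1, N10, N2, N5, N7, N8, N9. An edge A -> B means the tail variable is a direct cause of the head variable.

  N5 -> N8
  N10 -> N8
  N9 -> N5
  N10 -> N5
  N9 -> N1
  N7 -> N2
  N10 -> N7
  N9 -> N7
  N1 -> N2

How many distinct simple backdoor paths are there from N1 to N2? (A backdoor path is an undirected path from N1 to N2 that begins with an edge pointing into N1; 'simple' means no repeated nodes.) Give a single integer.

A backdoor path from N1 to N2 is any simple undirected path whose first edge points into N1 (i.e. leaves N1 via a parent).
Parents of N1: {N9}.
Enumerating:
  P1: N1 <- N9 -> N5 <- N10 -> N7 -> N2
  P2: N1 <- N9 -> N5 -> N8 <- N10 -> N7 -> N2
  P3: N1 <- N9 -> N7 -> N2
That exhausts the simple backdoor paths. Count: 3.

3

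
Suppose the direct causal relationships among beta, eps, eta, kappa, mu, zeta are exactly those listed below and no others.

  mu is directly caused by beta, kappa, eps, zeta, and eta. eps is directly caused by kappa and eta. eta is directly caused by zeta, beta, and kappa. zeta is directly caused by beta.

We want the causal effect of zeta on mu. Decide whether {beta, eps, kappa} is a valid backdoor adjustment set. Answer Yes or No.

No

Backdoor paths from zeta to mu (paths whose first edge points into zeta):
  P1: zeta <- beta -> eta <- kappa -> eps -> mu
  P2: zeta <- beta -> eta <- kappa -> mu
  P3: zeta <- beta -> eta -> eps <- kappa -> mu
  P4: zeta <- beta -> eta -> eps -> mu
  P5: zeta <- beta -> eta -> mu
  P6: zeta <- beta -> mu
Condition 1 (no descendant of zeta in the set): FAILS — eps is a descendant of zeta.
Condition 2 (every backdoor path blocked by {beta, eps, kappa}):
  P1: blocked at fork node beta ∈ conditioning set.
  P2: blocked at fork node beta ∈ conditioning set.
  P3: blocked at fork node beta ∈ conditioning set.
  P4: blocked at fork node beta ∈ conditioning set.
  P5: blocked at fork node beta ∈ conditioning set.
  P6: blocked at fork node beta ∈ conditioning set.
{beta, eps, kappa} does not satisfy the backdoor criterion.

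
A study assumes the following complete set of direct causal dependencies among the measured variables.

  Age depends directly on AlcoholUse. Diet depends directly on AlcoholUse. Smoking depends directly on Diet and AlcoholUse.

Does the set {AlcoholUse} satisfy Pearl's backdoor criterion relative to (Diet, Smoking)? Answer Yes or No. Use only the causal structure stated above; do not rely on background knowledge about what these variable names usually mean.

Yes

Backdoor paths from Diet to Smoking (paths whose first edge points into Diet):
  P1: Diet <- AlcoholUse -> Smoking
Condition 1 (no descendant of Diet in the set): holds — descendants of Diet are {Smoking}; none are in {AlcoholUse}.
Condition 2 (every backdoor path blocked by {AlcoholUse}):
  P1: blocked at fork node AlcoholUse ∈ conditioning set.
{AlcoholUse} satisfies the backdoor criterion.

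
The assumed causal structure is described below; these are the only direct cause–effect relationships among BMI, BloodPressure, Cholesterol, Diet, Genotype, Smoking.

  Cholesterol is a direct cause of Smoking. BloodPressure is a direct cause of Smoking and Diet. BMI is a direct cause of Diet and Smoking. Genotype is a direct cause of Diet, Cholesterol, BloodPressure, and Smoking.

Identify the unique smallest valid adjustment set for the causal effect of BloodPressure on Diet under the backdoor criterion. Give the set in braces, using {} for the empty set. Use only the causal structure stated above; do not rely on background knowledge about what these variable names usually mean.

Variables eligible for adjustment (non-descendants of BloodPressure, excluding BloodPressure and Diet): {BMI, Cholesterol, Genotype}.
Backdoor paths from BloodPressure to Diet:
  P1: BloodPressure <- Genotype -> Cholesterol -> Smoking <- BMI -> Diet
  P2: BloodPressure <- Genotype -> Smoking <- BMI -> Diet
  P3: BloodPressure <- Genotype -> Diet
The empty set is not sufficient: P3 (BloodPressure <- Genotype -> Diet) has no collider blocking it and no conditioned non-collider, so it is open.
Try {Genotype}:
  P1: blocked at fork node Genotype ∈ conditioning set.
  P2: blocked at fork node Genotype ∈ conditioning set.
  P3: blocked at fork node Genotype ∈ conditioning set.
{Genotype} contains no descendant of BloodPressure and blocks every backdoor path.
No other singleton works — e.g. {BMI} leaves P3 open — so {Genotype} is the unique smallest valid adjustment set.

{Genotype}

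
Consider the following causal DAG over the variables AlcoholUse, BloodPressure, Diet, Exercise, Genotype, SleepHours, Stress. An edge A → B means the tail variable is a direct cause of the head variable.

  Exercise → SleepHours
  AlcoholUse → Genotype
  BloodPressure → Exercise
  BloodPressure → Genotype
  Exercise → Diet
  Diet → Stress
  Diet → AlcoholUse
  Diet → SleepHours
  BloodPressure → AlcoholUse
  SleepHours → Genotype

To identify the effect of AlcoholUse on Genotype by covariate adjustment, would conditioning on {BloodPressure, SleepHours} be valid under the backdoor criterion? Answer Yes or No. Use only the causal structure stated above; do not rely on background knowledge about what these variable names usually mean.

Yes

Backdoor paths from AlcoholUse to Genotype (paths whose first edge points into AlcoholUse):
  P1: AlcoholUse <- BloodPressure -> Exercise -> Diet -> SleepHours -> Genotype
  P2: AlcoholUse <- BloodPressure -> Exercise -> SleepHours -> Genotype
  P3: AlcoholUse <- BloodPressure -> Genotype
  P4: AlcoholUse <- Diet <- Exercise <- BloodPressure -> Genotype
  P5: AlcoholUse <- Diet <- Exercise -> SleepHours -> Genotype
  P6: AlcoholUse <- Diet -> SleepHours <- Exercise <- BloodPressure -> Genotype
  P7: AlcoholUse <- Diet -> SleepHours -> Genotype
Condition 1 (no descendant of AlcoholUse in the set): holds — descendants of AlcoholUse are {Genotype}; none are in {BloodPressure, SleepHours}.
Condition 2 (every backdoor path blocked by {BloodPressure, SleepHours}):
  P1: blocked at fork node BloodPressure ∈ conditioning set.
  P2: blocked at fork node BloodPressure ∈ conditioning set.
  P3: blocked at fork node BloodPressure ∈ conditioning set.
  P4: blocked at fork node BloodPressure ∈ conditioning set.
  P5: blocked at chain node SleepHours ∈ conditioning set.
  P6: blocked at fork node BloodPressure ∈ conditioning set.
  P7: blocked at chain node SleepHours ∈ conditioning set.
{BloodPressure, SleepHours} satisfies the backdoor criterion.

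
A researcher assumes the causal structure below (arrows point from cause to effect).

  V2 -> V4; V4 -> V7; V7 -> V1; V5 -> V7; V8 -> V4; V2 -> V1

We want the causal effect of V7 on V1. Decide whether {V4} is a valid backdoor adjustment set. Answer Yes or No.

Yes

Backdoor paths from V7 to V1 (paths whose first edge points into V7):
  P1: V7 <- V4 <- V2 -> V1
Condition 1 (no descendant of V7 in the set): holds — descendants of V7 are {V1}; none are in {V4}.
Condition 2 (every backdoor path blocked by {V4}):
  P1: blocked at chain node V4 ∈ conditioning set.
{V4} satisfies the backdoor criterion.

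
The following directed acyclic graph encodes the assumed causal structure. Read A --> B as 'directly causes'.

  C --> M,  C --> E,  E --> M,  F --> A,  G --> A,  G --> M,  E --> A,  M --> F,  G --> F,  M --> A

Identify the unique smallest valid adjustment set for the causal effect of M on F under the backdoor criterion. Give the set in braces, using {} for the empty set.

Variables eligible for adjustment (non-descendants of M, excluding M and F): {C, E, G}.
Backdoor paths from M to F:
  P1: M <- C -> E -> A <- G -> F
  P2: M <- C -> E -> A <- F
  P3: M <- E -> A <- G -> F
  P4: M <- E -> A <- F
  P5: M <- G -> F
  P6: M <- G -> A <- F
The empty set is not sufficient: P5 (M <- G -> F) has no collider blocking it and no conditioned non-collider, so it is open.
Try {G}:
  P1: blocked at collider A (neither it nor any descendant is in the conditioning set).
  P2: blocked at collider A (neither it nor any descendant is in the conditioning set).
  P3: blocked at collider A (neither it nor any descendant is in the conditioning set).
  P4: blocked at collider A (neither it nor any descendant is in the conditioning set).
  P5: blocked at fork node G ∈ conditioning set.
  P6: blocked at fork node G ∈ conditioning set.
{G} contains no descendant of M and blocks every backdoor path.
No other singleton works — e.g. {C} leaves P5 open — so {G} is the unique smallest valid adjustment set.

{G}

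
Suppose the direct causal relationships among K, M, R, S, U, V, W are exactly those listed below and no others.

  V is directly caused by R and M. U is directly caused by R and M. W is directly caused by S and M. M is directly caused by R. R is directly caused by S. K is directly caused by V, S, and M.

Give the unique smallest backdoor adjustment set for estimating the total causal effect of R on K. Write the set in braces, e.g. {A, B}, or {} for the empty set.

Variables eligible for adjustment (non-descendants of R, excluding R and K): {S}.
Backdoor paths from R to K:
  P1: R <- S -> W <- M -> V -> K
  P2: R <- S -> W <- M -> K
  P3: R <- S -> K
The empty set is not sufficient: P3 (R <- S -> K) has no collider blocking it and no conditioned non-collider, so it is open.
Try {S}:
  P1: blocked at fork node S ∈ conditioning set.
  P2: blocked at fork node S ∈ conditioning set.
  P3: blocked at fork node S ∈ conditioning set.
{S} contains no descendant of R and blocks every backdoor path.
{S} is the unique smallest valid adjustment set.

{S}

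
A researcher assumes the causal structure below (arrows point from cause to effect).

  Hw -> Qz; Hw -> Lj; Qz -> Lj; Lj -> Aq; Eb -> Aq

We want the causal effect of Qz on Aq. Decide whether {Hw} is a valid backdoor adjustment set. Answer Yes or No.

Yes

Backdoor paths from Qz to Aq (paths whose first edge points into Qz):
  P1: Qz <- Hw -> Lj -> Aq
Condition 1 (no descendant of Qz in the set): holds — descendants of Qz are {Aq, Lj}; none are in {Hw}.
Condition 2 (every backdoor path blocked by {Hw}):
  P1: blocked at fork node Hw ∈ conditioning set.
{Hw} satisfies the backdoor criterion.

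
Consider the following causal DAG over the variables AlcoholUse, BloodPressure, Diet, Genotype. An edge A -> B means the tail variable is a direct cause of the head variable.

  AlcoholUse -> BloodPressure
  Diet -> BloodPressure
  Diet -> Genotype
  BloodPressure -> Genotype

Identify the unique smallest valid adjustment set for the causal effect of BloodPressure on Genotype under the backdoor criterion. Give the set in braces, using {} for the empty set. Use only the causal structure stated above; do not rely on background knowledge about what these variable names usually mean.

Variables eligible for adjustment (non-descendants of BloodPressure, excluding BloodPressure and Genotype): {AlcoholUse, Diet}.
Backdoor paths from BloodPressure to Genotype:
  P1: BloodPressure <- Diet -> Genotype
The empty set is not sufficient: P1 (BloodPressure <- Diet -> Genotype) has no collider blocking it and no conditioned non-collider, so it is open.
Try {Diet}:
  P1: blocked at fork node Diet ∈ conditioning set.
{Diet} contains no descendant of BloodPressure and blocks every backdoor path.
No other singleton works — e.g. {AlcoholUse} leaves P1 open — so {Diet} is the unique smallest valid adjustment set.

{Diet}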